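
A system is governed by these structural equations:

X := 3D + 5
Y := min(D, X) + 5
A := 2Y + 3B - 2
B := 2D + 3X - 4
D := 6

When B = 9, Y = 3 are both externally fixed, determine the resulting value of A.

The joint intervention fixes B = 9, Y = 3, removing each variable's own equation.
A = 2Y + 3B - 2  [with Y=3, B=9]  = 31

31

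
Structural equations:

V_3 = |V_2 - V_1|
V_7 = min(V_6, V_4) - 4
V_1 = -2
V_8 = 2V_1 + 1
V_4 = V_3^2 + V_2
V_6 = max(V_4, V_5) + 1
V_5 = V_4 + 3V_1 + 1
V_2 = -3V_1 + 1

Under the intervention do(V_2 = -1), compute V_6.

Under do(V_2=-1), the mechanism V_2 = -3V_1 + 1 is discarded; V_2 is fixed at -1.
V_3 = |V_2 - V_1|  [with V_2=-1, V_1=-2]  = 1
V_4 = V_3^2 + V_2  [with V_3=1, V_2=-1]  = 0
V_5 = V_4 + 3V_1 + 1  [with V_4=0, V_1=-2]  = -5
V_6 = max(V_4, V_5) + 1  [with V_4=0, V_5=-5]  = 1

1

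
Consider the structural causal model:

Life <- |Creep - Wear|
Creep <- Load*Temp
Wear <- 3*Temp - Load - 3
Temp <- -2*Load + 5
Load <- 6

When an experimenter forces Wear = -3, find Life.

Intervening sets Wear = -3 and removes its equation (Wear <- 3*Temp - Load - 3).
Temp = -2*Load + 5  [with Load=6]  = -7
Creep = Load*Temp  [with Load=6, Temp=-7]  = -42
Life = |Creep - Wear|  [with Creep=-42, Wear=-3]  = 39

39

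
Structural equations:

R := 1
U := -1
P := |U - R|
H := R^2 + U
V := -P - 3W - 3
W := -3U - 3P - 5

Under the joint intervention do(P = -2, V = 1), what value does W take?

4

Setting P = -2, V = 1 by intervention discards those variables' equations.
W = -3U - 3P - 5  [with U=-1, P=-2]  = 4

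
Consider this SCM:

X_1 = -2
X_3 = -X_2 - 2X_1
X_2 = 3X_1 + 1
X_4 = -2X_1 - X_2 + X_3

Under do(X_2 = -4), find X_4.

16

Under do(X_2=-4), the mechanism X_2 = 3X_1 + 1 is discarded; X_2 is fixed at -4.
X_3 = -X_2 - 2X_1  [with X_2=-4, X_1=-2]  = 8
X_4 = -2X_1 - X_2 + X_3  [with X_1=-2, X_2=-4, X_3=8]  = 16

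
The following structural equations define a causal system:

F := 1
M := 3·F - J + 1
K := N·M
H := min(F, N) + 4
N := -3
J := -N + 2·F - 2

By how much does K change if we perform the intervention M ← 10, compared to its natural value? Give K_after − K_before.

-27

The intervention breaks the incoming arrows to M: M := 3·F - J + 1 no longer applies, and M = 10.
K = N·M  [with N=-3, M=10]  = -30
Without intervention: J = -N + 2·F - 2  [with N=-3, F=1]  = 3; M = 3·F - J + 1  [with F=1, J=3]  = 1; K = N·M  [with N=-3, M=1]  = -3.
Change = -30 − (-3) = -27.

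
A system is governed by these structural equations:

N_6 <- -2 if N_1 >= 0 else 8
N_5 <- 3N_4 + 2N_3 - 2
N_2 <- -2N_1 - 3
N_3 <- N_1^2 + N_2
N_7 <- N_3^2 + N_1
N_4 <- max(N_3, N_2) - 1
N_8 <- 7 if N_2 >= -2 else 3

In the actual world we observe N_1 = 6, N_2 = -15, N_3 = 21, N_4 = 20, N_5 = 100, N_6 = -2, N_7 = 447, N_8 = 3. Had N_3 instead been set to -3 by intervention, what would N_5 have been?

do(N_3=-3) replaces the equation N_3 <- N_1^2 + N_2 with the constant N_3 = -3.
N_2 = -2N_1 - 3  [with N_1=6]  = -15
N_4 = max(N_3, N_2) - 1  [with N_3=-3, N_2=-15]  = -4
N_5 = 3N_4 + 2N_3 - 2  [with N_4=-4, N_3=-3]  = -20

-20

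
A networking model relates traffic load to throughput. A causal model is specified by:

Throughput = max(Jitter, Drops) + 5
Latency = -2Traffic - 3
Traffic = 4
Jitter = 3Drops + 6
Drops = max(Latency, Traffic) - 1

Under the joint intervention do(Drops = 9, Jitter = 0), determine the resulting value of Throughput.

14

Setting Drops = 9, Jitter = 0 by intervention discards those variables' equations.
Throughput = max(Jitter, Drops) + 5  [with Jitter=0, Drops=9]  = 14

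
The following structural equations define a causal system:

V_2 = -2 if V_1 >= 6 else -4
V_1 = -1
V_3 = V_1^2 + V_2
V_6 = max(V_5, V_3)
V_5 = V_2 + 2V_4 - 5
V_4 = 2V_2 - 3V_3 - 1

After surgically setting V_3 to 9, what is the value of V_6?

9

The intervention breaks the incoming arrows to V_3: V_3 = V_1^2 + V_2 no longer applies, and V_3 = 9.
V_2 = -2 if V_1 >= 6 else -4  [with V_1=-1]  = -4
V_4 = 2V_2 - 3V_3 - 1  [with V_2=-4, V_3=9]  = -36
V_5 = V_2 + 2V_4 - 5  [with V_2=-4, V_4=-36]  = -81
V_6 = max(V_5, V_3)  [with V_5=-81, V_3=9]  = 9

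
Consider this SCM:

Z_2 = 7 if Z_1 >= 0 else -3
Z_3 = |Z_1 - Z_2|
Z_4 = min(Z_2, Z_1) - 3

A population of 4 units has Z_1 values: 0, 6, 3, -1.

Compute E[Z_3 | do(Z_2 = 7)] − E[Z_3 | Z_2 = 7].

do(Z_2=7) breaks Z_2's dependence on Z_1. With Z_2=7 fixed, Z_3 across the units is 7, 1, 4, 8, mean 5.
Observing Z_2=7 restricts to units where Z_2's equation naturally yields 7: Z_1 ∈ {0, 6, 3}. In that subpopulation Z_3 = 7, 1, 4, mean 4.
Difference = 5 − 4 = 1.

1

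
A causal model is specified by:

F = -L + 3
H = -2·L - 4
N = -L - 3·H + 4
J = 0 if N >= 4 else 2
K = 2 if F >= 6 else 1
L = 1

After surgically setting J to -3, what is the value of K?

1

do(J=-3) replaces the equation J = 0 if N >= 4 else 2 with the constant J = -3.
K is not downstream of the intervention, so its value is determined by the original equations.
F = -L + 3  [with L=1]  = 2
K = 2 if F >= 6 else 1  [with F=2]  = 1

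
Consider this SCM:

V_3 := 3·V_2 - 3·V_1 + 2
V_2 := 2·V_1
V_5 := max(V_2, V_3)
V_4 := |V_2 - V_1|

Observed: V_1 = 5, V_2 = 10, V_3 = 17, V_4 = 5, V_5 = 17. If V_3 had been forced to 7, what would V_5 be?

10

do(V_3=7) replaces the equation V_3 := 3·V_2 - 3·V_1 + 2 with the constant V_3 = 7.
V_2 = 2·V_1  [with V_1=5]  = 10
V_5 = max(V_2, V_3)  [with V_2=10, V_3=7]  = 10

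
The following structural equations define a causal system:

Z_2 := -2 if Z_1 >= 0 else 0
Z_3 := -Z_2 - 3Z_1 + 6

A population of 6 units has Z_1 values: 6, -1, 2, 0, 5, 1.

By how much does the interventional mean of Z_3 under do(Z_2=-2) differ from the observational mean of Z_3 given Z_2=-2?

The intervention sets Z_2=-2 in all 6 units regardless of Z_1. Recomputing Z_3 per unit gives -10, 11, 2, 8, -7, 5; average 1.5.
Conditioning on Z_2=-2 selects the 5 unit(s) with Z_1 ∈ {6, 2, 0, 5, 1}. Their Z_3 values: -10, 2, 8, -7, 5. Mean = -0.4.
Difference = 1.5 − (-0.4) = 1.9.

1.9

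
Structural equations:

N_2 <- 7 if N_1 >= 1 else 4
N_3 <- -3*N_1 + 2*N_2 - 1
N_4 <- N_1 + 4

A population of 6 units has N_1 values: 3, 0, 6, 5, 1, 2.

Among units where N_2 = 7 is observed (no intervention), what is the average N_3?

2.8

Observing N_2=7 restricts to units where N_2's equation naturally yields 7: N_1 ∈ {3, 6, 5, 1, 2}. In that subpopulation N_3 = 4, -5, -2, 10, 7, mean 2.8.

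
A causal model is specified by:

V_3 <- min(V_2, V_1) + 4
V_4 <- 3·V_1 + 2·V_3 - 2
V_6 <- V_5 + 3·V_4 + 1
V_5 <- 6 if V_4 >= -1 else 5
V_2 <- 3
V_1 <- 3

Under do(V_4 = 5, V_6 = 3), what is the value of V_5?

Setting V_4 = 5, V_6 = 3 by intervention discards those variables' equations.
V_5 = 6 if V_4 >= -1 else 5  [with V_4=5]  = 6

6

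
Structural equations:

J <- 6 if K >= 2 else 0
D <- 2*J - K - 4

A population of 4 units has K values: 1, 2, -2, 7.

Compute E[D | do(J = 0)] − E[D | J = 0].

Every unit gets J=0 under the intervention. D values become -5, -6, -2, -11; E[D|do(J=0)] = -6.
Observing J=0 restricts to units where J's equation naturally yields 0: K ∈ {1, -2}. In that subpopulation D = -5, -2, mean -3.5.
Difference = -6 − (-3.5) = -2.5.

-2.5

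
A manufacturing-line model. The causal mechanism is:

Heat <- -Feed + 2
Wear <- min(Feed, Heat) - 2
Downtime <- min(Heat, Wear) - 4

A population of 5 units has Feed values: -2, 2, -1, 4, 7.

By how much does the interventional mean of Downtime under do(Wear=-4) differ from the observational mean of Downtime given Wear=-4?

-0.2

Every unit gets Wear=-4 under the intervention. Downtime values become -8, -8, -8, -8, -9; E[Downtime|do(Wear=-4)] = -8.2.
Observing Wear=-4 restricts to units where Wear's equation naturally yields -4: Feed ∈ {-2, 4}. In that subpopulation Downtime = -8, -8, mean -8.
Difference = -8.2 − (-8) = -0.2.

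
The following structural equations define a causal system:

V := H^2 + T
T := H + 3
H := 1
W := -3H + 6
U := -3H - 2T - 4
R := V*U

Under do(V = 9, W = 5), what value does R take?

-135

The joint intervention fixes V = 9, W = 5, removing each variable's own equation.
T = H + 3  [with H=1]  = 4
U = -3H - 2T - 4  [with H=1, T=4]  = -15
R = V*U  [with V=9, U=-15]  = -135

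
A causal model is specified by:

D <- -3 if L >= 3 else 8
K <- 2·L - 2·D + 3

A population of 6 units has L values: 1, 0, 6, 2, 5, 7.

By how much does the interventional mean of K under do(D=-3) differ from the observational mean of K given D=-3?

Every unit gets D=-3 under the intervention. K values become 11, 9, 21, 13, 19, 23; E[K|do(D=-3)] = 16.
Conditioning on D=-3 selects the 3 unit(s) with L ∈ {6, 5, 7}. Their K values: 21, 19, 23. Mean = 21.
Difference = 16 − 21 = -5.

-5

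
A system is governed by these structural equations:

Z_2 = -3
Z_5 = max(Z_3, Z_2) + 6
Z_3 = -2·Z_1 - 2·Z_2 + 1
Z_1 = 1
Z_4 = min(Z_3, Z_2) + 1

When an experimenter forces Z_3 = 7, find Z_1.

Under do(Z_3=7), the mechanism Z_3 = -2·Z_1 - 2·Z_2 + 1 is discarded; Z_3 is fixed at 7.
Z_1 is not downstream of the intervention, so its value is determined by the original equations.

1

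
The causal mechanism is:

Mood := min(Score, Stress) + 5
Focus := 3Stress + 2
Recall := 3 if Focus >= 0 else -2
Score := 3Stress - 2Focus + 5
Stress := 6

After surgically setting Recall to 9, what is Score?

-17

do(Recall=9) replaces the equation Recall := 3 if Focus >= 0 else -2 with the constant Recall = 9.
Score is not downstream of the intervention, so its value is determined by the original equations.
Focus = 3Stress + 2  [with Stress=6]  = 20
Score = 3Stress - 2Focus + 5  [with Stress=6, Focus=20]  = -17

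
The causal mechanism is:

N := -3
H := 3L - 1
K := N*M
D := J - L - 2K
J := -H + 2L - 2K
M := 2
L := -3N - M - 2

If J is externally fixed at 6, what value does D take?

Intervening sets J = 6 and removes its equation (J := -H + 2L - 2K).
L = -3N - M - 2  [with N=-3, M=2]  = 5
K = N*M  [with N=-3, M=2]  = -6
D = J - L - 2K  [with J=6, L=5, K=-6]  = 13

13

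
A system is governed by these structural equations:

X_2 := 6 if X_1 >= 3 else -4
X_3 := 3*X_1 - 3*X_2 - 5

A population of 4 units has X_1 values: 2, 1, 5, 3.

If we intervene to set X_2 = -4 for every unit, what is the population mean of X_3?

The intervention sets X_2=-4 in all 4 units regardless of X_1. Recomputing X_3 per unit gives 13, 10, 22, 16; average 15.25.

15.25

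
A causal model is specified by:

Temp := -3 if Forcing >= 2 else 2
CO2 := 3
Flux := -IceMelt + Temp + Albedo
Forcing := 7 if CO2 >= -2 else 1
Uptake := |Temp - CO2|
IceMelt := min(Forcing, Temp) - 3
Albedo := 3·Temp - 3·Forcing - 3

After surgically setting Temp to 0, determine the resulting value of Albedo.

-24

do(Temp=0) replaces the equation Temp := -3 if Forcing >= 2 else 2 with the constant Temp = 0.
Forcing = 7 if CO2 >= -2 else 1  [with CO2=3]  = 7
Albedo = 3·Temp - 3·Forcing - 3  [with Temp=0, Forcing=7]  = -24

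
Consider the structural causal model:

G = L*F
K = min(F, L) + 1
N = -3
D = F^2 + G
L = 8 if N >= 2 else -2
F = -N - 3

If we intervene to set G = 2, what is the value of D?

2

Intervening sets G = 2 and removes its equation (G = L*F).
F = -N - 3  [with N=-3]  = 0
D = F^2 + G  [with F=0, G=2]  = 2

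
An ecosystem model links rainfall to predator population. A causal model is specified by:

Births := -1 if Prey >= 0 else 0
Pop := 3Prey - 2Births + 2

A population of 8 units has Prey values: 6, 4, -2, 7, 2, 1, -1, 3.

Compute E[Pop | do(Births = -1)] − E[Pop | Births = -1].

-4

Every unit gets Births=-1 under the intervention. Pop values become 22, 16, -2, 25, 10, 7, 1, 13; E[Pop|do(Births=-1)] = 11.5.
E[Pop|Births=-1] averages over only the 6 units with Births=-1 (Prey = 6, 4, 7, 2, 1, 3): Pop = 22, 16, 25, 10, 7, 13, mean 15.5.
Difference = 11.5 − 15.5 = -4.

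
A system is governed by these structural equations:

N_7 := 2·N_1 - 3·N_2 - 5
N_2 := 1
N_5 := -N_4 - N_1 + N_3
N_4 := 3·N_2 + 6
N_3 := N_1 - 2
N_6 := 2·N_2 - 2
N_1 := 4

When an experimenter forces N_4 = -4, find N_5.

Intervening sets N_4 = -4 and removes its equation (N_4 := 3·N_2 + 6).
N_3 = N_1 - 2  [with N_1=4]  = 2
N_5 = -N_4 - N_1 + N_3  [with N_4=-4, N_1=4, N_3=2]  = 2

2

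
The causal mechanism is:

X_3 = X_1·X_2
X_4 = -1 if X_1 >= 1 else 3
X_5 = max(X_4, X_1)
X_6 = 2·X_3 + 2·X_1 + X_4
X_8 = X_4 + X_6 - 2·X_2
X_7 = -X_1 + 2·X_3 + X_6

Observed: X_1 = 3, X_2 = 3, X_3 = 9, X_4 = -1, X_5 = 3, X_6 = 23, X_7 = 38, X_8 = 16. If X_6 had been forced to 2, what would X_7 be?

17

Intervening sets X_6 = 2 and removes its equation (X_6 = 2·X_3 + 2·X_1 + X_4).
X_3 = X_1·X_2  [with X_1=3, X_2=3]  = 9
X_7 = -X_1 + 2·X_3 + X_6  [with X_1=3, X_3=9, X_6=2]  = 17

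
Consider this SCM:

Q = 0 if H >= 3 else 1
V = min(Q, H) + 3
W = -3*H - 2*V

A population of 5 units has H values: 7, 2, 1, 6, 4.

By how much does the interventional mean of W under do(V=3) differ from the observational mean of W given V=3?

5

The intervention sets V=3 in all 5 units regardless of H. Recomputing W per unit gives -27, -12, -9, -24, -18; average -18.
Observing V=3 restricts to units where V's equation naturally yields 3: H ∈ {7, 6, 4}. In that subpopulation W = -27, -24, -18, mean -23.
Difference = -18 − (-23) = 5.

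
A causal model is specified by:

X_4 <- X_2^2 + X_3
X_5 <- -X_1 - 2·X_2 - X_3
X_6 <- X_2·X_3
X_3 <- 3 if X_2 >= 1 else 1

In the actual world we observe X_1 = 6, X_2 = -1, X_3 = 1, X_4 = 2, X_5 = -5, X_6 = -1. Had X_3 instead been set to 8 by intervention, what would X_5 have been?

do(X_3=8) replaces the equation X_3 <- 3 if X_2 >= 1 else 1 with the constant X_3 = 8.
X_5 = -X_1 - 2·X_2 - X_3  [with X_1=6, X_2=-1, X_3=8]  = -12

-12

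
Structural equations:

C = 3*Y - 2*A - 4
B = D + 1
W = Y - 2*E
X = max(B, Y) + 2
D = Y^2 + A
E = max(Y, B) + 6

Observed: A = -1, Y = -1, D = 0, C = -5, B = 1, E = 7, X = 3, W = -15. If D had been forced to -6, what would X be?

The intervention breaks the incoming arrows to D: D = Y^2 + A no longer applies, and D = -6.
B = D + 1  [with D=-6]  = -5
X = max(B, Y) + 2  [with B=-5, Y=-1]  = 1

1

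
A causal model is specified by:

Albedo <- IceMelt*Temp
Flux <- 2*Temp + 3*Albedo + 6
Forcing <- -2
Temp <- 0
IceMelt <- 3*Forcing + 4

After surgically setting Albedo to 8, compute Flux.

30

Intervening sets Albedo = 8 and removes its equation (Albedo <- IceMelt*Temp).
Flux = 2*Temp + 3*Albedo + 6  [with Temp=0, Albedo=8]  = 30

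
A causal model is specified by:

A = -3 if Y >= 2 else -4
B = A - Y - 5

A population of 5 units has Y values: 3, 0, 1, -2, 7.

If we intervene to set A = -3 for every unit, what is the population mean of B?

-9.8

Every unit gets A=-3 under the intervention. B values become -11, -8, -9, -6, -15; E[B|do(A=-3)] = -9.8.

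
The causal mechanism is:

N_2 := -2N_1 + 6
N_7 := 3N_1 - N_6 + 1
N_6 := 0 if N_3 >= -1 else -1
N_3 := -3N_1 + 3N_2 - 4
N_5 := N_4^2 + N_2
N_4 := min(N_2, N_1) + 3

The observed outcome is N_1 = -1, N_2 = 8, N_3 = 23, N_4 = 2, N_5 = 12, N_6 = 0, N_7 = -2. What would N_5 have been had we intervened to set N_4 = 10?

108

Intervening sets N_4 = 10 and removes its equation (N_4 := min(N_2, N_1) + 3).
N_2 = -2N_1 + 6  [with N_1=-1]  = 8
N_5 = N_4^2 + N_2  [with N_4=10, N_2=8]  = 108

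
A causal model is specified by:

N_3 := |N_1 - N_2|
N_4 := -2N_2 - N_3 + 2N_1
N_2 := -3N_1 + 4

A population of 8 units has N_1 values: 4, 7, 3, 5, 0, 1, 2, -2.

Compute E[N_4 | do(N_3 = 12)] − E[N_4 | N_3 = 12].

12

Under do(N_3=12), N_3's equation is replaced by N_3=12 for every unit. Per-unit N_4: 12, 36, 4, 20, -20, -12, -4, -36. Mean = 0.
E[N_4|N_3=12] averages over only the 2 units with N_3=12 (N_1 = 4, -2): N_4 = 12, -36, mean -12.
Difference = 0 − (-12) = 12.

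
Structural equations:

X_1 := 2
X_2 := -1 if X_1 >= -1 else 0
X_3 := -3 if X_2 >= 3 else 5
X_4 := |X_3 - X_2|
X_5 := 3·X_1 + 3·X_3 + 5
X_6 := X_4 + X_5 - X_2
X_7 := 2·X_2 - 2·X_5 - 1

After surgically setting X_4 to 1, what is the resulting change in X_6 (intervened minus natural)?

Under do(X_4=1), the mechanism X_4 := |X_3 - X_2| is discarded; X_4 is fixed at 1.
X_2 = -1 if X_1 >= -1 else 0  [with X_1=2]  = -1
X_3 = -3 if X_2 >= 3 else 5  [with X_2=-1]  = 5
X_5 = 3·X_1 + 3·X_3 + 5  [with X_1=2, X_3=5]  = 26
X_6 = X_4 + X_5 - X_2  [with X_4=1, X_5=26, X_2=-1]  = 28
Without intervention: X_2 = -1 if X_1 >= -1 else 0  [with X_1=2]  = -1; X_3 = -3 if X_2 >= 3 else 5  [with X_2=-1]  = 5; X_4 = |X_3 - X_2|  [with X_3=5, X_2=-1]  = 6; X_5 = 3·X_1 + 3·X_3 + 5  [with X_1=2, X_3=5]  = 26; X_6 = X_4 + X_5 - X_2  [with X_4=6, X_5=26, X_2=-1]  = 33.
Change = 28 − 33 = -5.

-5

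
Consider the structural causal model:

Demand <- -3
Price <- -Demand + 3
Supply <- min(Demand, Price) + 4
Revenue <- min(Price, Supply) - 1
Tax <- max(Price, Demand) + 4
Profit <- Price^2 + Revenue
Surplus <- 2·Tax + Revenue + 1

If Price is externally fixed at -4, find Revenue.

Under do(Price=-4), the mechanism Price <- -Demand + 3 is discarded; Price is fixed at -4.
Supply = min(Demand, Price) + 4  [with Demand=-3, Price=-4]  = 0
Revenue = min(Price, Supply) - 1  [with Price=-4, Supply=0]  = -5

-5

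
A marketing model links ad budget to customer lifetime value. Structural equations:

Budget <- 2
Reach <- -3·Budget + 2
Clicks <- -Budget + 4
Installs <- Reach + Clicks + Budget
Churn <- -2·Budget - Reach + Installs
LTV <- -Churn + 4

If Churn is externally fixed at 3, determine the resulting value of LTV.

The intervention breaks the incoming arrows to Churn: Churn <- -2·Budget - Reach + Installs no longer applies, and Churn = 3.
LTV = -Churn + 4  [with Churn=3]  = 1

1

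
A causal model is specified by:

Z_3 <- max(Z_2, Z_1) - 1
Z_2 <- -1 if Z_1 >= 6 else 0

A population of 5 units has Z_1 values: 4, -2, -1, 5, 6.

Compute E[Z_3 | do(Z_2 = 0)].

do(Z_2=0) breaks Z_2's dependence on Z_1. With Z_2=0 fixed, Z_3 across the units is 3, -1, -1, 4, 5, mean 2.

2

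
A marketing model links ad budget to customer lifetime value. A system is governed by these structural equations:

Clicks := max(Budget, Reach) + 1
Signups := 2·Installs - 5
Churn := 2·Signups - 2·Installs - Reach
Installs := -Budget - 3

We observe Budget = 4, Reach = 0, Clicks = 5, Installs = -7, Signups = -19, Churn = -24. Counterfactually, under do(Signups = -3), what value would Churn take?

8

The intervention breaks the incoming arrows to Signups: Signups := 2·Installs - 5 no longer applies, and Signups = -3.
Installs = -Budget - 3  [with Budget=4]  = -7
Churn = 2·Signups - 2·Installs - Reach  [with Signups=-3, Installs=-7, Reach=0]  = 8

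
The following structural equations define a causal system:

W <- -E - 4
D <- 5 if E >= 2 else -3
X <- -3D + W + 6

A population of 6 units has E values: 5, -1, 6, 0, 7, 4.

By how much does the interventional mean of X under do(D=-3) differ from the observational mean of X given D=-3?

do(D=-3) breaks D's dependence on E. With D=-3 fixed, X across the units is 6, 12, 5, 11, 4, 7, mean 7.5.
Observing D=-3 restricts to units where D's equation naturally yields -3: E ∈ {-1, 0}. In that subpopulation X = 12, 11, mean 11.5.
Difference = 7.5 − 11.5 = -4.

-4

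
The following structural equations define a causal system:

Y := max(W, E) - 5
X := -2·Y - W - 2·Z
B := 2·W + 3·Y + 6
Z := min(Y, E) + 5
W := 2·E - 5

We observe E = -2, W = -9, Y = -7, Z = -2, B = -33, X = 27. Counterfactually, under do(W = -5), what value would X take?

23

Under do(W=-5), the mechanism W := 2·E - 5 is discarded; W is fixed at -5.
Y = max(W, E) - 5  [with W=-5, E=-2]  = -7
Z = min(Y, E) + 5  [with Y=-7, E=-2]  = -2
X = -2·Y - W - 2·Z  [with Y=-7, W=-5, Z=-2]  = 23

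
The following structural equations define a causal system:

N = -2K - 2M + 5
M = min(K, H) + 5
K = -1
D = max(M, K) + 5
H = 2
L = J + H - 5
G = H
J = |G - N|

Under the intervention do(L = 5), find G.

do(L=5) replaces the equation L = J + H - 5 with the constant L = 5.
G is not downstream of the intervention, so its value is determined by the original equations.
G = H  [with H=2]  = 2

2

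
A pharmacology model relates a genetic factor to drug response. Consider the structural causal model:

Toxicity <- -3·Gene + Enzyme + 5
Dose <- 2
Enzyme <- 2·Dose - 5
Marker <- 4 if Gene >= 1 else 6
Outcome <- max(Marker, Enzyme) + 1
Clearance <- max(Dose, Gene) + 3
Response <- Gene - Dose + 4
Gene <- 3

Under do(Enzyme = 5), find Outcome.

6

The intervention breaks the incoming arrows to Enzyme: Enzyme <- 2·Dose - 5 no longer applies, and Enzyme = 5.
Marker = 4 if Gene >= 1 else 6  [with Gene=3]  = 4
Outcome = max(Marker, Enzyme) + 1  [with Marker=4, Enzyme=5]  = 6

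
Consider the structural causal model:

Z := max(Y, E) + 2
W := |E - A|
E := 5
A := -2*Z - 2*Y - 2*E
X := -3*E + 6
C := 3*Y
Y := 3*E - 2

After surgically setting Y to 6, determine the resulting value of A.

-38

do(Y=6) replaces the equation Y := 3*E - 2 with the constant Y = 6.
Z = max(Y, E) + 2  [with Y=6, E=5]  = 8
A = -2*Z - 2*Y - 2*E  [with Z=8, Y=6, E=5]  = -38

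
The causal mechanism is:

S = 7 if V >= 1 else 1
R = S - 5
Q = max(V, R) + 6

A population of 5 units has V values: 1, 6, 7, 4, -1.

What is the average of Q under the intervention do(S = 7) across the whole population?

10.2

do(S=7) breaks S's dependence on V. With S=7 fixed, Q across the units is 8, 12, 13, 10, 8, mean 10.2.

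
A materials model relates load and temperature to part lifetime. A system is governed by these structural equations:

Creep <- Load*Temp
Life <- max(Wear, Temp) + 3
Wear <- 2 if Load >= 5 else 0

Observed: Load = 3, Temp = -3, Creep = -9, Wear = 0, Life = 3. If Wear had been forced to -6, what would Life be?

0

Intervening sets Wear = -6 and removes its equation (Wear <- 2 if Load >= 5 else 0).
Life = max(Wear, Temp) + 3  [with Wear=-6, Temp=-3]  = 0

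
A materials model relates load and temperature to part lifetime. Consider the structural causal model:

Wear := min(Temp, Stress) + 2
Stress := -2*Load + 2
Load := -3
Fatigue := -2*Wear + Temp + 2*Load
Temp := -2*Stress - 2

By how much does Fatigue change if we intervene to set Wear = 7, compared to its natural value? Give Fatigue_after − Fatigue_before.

-46

Intervening sets Wear = 7 and removes its equation (Wear := min(Temp, Stress) + 2).
Stress = -2*Load + 2  [with Load=-3]  = 8
Temp = -2*Stress - 2  [with Stress=8]  = -18
Fatigue = -2*Wear + Temp + 2*Load  [with Wear=7, Temp=-18, Load=-3]  = -38
Without intervention: Stress = -2*Load + 2  [with Load=-3]  = 8; Temp = -2*Stress - 2  [with Stress=8]  = -18; Wear = min(Temp, Stress) + 2  [with Temp=-18, Stress=8]  = -16; Fatigue = -2*Wear + Temp + 2*Load  [with Wear=-16, Temp=-18, Load=-3]  = 8.
Change = -38 − 8 = -46.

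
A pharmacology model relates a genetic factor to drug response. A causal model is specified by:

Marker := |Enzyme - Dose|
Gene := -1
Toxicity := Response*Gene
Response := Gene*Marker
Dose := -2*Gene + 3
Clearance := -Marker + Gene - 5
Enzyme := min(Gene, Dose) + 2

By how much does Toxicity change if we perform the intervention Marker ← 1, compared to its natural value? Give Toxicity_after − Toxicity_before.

-3

Under do(Marker=1), the mechanism Marker := |Enzyme - Dose| is discarded; Marker is fixed at 1.
Response = Gene*Marker  [with Gene=-1, Marker=1]  = -1
Toxicity = Response*Gene  [with Response=-1, Gene=-1]  = 1
Without intervention: Dose = -2*Gene + 3  [with Gene=-1]  = 5; Enzyme = min(Gene, Dose) + 2  [with Gene=-1, Dose=5]  = 1; Marker = |Enzyme - Dose|  [with Enzyme=1, Dose=5]  = 4; Response = Gene*Marker  [with Gene=-1, Marker=4]  = -4; Toxicity = Response*Gene  [with Response=-4, Gene=-1]  = 4.
Change = 1 − 4 = -3.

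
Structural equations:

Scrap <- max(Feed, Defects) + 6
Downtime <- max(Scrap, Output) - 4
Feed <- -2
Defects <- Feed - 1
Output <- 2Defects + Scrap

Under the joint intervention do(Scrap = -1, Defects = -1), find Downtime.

-5

Setting Scrap = -1, Defects = -1 by intervention discards those variables' equations.
Output = 2Defects + Scrap  [with Defects=-1, Scrap=-1]  = -3
Downtime = max(Scrap, Output) - 4  [with Scrap=-1, Output=-3]  = -5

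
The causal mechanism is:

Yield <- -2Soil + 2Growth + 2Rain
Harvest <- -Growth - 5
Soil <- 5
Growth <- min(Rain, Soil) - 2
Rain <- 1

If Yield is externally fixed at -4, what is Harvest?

Intervening sets Yield = -4 and removes its equation (Yield <- -2Soil + 2Growth + 2Rain).
No directed path runs from Yield to Harvest, so Harvest keeps its natural value.
Growth = min(Rain, Soil) - 2  [with Rain=1, Soil=5]  = -1
Harvest = -Growth - 5  [with Growth=-1]  = -4

-4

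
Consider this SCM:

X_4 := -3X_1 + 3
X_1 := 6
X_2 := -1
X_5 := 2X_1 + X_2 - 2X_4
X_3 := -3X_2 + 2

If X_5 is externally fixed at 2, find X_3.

do(X_5=2) replaces the equation X_5 := 2X_1 + X_2 - 2X_4 with the constant X_5 = 2.
X_3 is not downstream of the intervention, so its value is determined by the original equations.
X_3 = -3X_2 + 2  [with X_2=-1]  = 5

5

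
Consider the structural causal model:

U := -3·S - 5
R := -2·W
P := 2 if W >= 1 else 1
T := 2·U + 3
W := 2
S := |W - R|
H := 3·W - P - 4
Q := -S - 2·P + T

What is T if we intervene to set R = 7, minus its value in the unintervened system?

6

Under do(R=7), the mechanism R := -2·W is discarded; R is fixed at 7.
S = |W - R|  [with W=2, R=7]  = 5
U = -3·S - 5  [with S=5]  = -20
T = 2·U + 3  [with U=-20]  = -37
Without intervention: R = -2·W  [with W=2]  = -4; S = |W - R|  [with W=2, R=-4]  = 6; U = -3·S - 5  [with S=6]  = -23; T = 2·U + 3  [with U=-23]  = -43.
Change = -37 − (-43) = 6.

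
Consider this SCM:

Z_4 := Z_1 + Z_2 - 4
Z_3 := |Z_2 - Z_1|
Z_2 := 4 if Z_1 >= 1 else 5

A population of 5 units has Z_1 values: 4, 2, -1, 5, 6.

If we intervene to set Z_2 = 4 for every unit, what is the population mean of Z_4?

do(Z_2=4) breaks Z_2's dependence on Z_1. With Z_2=4 fixed, Z_4 across the units is 4, 2, -1, 5, 6, mean 3.2.

3.2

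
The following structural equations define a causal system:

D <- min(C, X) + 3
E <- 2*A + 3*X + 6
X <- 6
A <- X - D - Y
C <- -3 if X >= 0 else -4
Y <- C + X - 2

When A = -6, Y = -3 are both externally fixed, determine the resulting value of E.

The joint intervention fixes A = -6, Y = -3, removing each variable's own equation.
E = 2*A + 3*X + 6  [with A=-6, X=6]  = 12

12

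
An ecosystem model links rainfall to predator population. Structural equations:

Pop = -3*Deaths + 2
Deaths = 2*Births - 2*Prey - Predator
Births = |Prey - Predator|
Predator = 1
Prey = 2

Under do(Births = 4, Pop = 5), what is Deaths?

3

The joint intervention fixes Births = 4, Pop = 5, removing each variable's own equation.
Deaths = 2*Births - 2*Prey - Predator  [with Births=4, Prey=2, Predator=1]  = 3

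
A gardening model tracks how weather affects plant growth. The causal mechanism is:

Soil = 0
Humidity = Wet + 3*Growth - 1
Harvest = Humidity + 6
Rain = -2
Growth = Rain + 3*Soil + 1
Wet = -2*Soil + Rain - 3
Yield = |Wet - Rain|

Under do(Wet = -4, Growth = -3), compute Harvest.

Under do(Wet = -4, Growth = -3), each intervened variable's structural equation is replaced by its fixed value.
Humidity = Wet + 3*Growth - 1  [with Wet=-4, Growth=-3]  = -14
Harvest = Humidity + 6  [with Humidity=-14]  = -8

-8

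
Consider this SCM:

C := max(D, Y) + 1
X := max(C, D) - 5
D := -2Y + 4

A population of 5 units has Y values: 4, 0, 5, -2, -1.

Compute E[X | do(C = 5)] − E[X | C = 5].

Every unit gets C=5 under the intervention. X values become 0, 0, 0, 3, 1; E[X|do(C=5)] = 0.8.
Conditioning on C=5 selects the 2 unit(s) with Y ∈ {4, 0}. Their X values: 0, 0. Mean = 0.
Difference = 0.8 − 0 = 0.8.

0.8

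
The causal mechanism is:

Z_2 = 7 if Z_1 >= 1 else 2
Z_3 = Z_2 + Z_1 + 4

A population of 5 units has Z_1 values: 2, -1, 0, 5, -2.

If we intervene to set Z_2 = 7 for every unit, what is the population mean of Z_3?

11.8

The intervention sets Z_2=7 in all 5 units regardless of Z_1. Recomputing Z_3 per unit gives 13, 10, 11, 16, 9; average 11.8.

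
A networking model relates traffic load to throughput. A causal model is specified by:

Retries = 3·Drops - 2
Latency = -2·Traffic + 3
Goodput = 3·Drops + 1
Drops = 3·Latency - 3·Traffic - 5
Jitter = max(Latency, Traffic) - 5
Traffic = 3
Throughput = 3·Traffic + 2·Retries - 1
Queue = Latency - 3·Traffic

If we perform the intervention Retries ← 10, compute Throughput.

Under do(Retries=10), the mechanism Retries = 3·Drops - 2 is discarded; Retries is fixed at 10.
Throughput = 3·Traffic + 2·Retries - 1  [with Traffic=3, Retries=10]  = 28

28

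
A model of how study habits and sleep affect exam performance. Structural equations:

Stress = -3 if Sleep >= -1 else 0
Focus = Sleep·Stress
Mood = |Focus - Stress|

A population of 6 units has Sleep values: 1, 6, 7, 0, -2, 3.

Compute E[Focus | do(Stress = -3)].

Every unit gets Stress=-3 under the intervention. Focus values become -3, -18, -21, 0, 6, -9; E[Focus|do(Stress=-3)] = -7.5.

-7.5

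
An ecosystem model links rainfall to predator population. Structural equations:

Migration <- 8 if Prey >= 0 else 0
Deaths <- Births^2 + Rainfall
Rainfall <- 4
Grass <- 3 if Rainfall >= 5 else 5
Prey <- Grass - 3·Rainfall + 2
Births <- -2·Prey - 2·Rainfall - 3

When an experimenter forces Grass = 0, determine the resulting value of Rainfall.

4

Under do(Grass=0), the mechanism Grass <- 3 if Rainfall >= 5 else 5 is discarded; Grass is fixed at 0.
Rainfall is not downstream of the intervention, so its value is determined by the original equations.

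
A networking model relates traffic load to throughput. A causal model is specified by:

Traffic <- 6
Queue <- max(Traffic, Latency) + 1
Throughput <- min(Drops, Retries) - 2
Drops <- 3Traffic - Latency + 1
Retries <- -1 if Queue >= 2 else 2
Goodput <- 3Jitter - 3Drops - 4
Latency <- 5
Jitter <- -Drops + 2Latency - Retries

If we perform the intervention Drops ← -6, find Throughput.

The intervention breaks the incoming arrows to Drops: Drops <- 3Traffic - Latency + 1 no longer applies, and Drops = -6.
Queue = max(Traffic, Latency) + 1  [with Traffic=6, Latency=5]  = 7
Retries = -1 if Queue >= 2 else 2  [with Queue=7]  = -1
Throughput = min(Drops, Retries) - 2  [with Drops=-6, Retries=-1]  = -8

-8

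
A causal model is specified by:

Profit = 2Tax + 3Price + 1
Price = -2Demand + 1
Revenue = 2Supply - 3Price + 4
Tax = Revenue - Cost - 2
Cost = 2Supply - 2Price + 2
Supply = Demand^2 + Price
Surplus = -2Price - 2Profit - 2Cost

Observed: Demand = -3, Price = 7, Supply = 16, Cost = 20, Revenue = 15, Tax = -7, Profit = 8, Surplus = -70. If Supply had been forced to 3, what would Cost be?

-6

The intervention breaks the incoming arrows to Supply: Supply = Demand^2 + Price no longer applies, and Supply = 3.
Price = -2Demand + 1  [with Demand=-3]  = 7
Cost = 2Supply - 2Price + 2  [with Supply=3, Price=7]  = -6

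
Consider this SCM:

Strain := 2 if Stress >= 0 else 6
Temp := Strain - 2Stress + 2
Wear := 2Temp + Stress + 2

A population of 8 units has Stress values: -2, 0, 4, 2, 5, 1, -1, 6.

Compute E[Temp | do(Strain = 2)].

0.25

Under do(Strain=2), Strain's equation is replaced by Strain=2 for every unit. Per-unit Temp: 8, 4, -4, 0, -6, 2, 6, -8. Mean = 0.25.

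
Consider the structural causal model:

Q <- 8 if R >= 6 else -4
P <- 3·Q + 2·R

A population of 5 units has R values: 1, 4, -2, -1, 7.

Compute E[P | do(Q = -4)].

-8.4

Every unit gets Q=-4 under the intervention. P values become -10, -4, -16, -14, 2; E[P|do(Q=-4)] = -8.4.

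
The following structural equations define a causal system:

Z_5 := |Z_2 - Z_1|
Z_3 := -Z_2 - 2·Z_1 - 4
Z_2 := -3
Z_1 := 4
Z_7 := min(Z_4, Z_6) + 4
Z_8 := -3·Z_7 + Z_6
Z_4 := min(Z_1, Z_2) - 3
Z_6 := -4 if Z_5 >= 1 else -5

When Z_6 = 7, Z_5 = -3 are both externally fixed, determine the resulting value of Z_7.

-2

Setting Z_6 = 7, Z_5 = -3 by intervention discards those variables' equations.
Z_4 = min(Z_1, Z_2) - 3  [with Z_1=4, Z_2=-3]  = -6
Z_7 = min(Z_4, Z_6) + 4  [with Z_4=-6, Z_6=7]  = -2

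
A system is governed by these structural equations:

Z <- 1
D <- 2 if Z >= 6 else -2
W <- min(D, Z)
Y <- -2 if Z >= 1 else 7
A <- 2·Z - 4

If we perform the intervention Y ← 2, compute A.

Intervening sets Y = 2 and removes its equation (Y <- -2 if Z >= 1 else 7).
No directed path runs from Y to A, so A keeps its natural value.
A = 2·Z - 4  [with Z=1]  = -2

-2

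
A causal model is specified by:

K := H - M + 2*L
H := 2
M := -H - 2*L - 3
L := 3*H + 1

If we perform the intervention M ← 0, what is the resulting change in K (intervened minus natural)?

-19

The intervention breaks the incoming arrows to M: M := -H - 2*L - 3 no longer applies, and M = 0.
L = 3*H + 1  [with H=2]  = 7
K = H - M + 2*L  [with H=2, M=0, L=7]  = 16
Without intervention: L = 3*H + 1  [with H=2]  = 7; M = -H - 2*L - 3  [with H=2, L=7]  = -19; K = H - M + 2*L  [with H=2, M=-19, L=7]  = 35.
Change = 16 − 35 = -19.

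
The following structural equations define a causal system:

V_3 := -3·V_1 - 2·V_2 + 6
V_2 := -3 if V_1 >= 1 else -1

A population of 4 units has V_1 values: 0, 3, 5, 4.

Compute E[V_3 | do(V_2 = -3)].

3

Every unit gets V_2=-3 under the intervention. V_3 values become 12, 3, -3, 0; E[V_3|do(V_2=-3)] = 3.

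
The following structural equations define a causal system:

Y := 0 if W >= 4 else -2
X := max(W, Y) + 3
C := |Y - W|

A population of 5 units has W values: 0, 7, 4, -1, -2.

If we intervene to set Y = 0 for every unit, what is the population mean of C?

2.8

Every unit gets Y=0 under the intervention. C values become 0, 7, 4, 1, 2; E[C|do(Y=0)] = 2.8.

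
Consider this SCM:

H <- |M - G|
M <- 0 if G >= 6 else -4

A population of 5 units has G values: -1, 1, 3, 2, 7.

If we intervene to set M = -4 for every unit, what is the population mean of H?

6.4

Under do(M=-4), M's equation is replaced by M=-4 for every unit. Per-unit H: 3, 5, 7, 6, 11. Mean = 6.4.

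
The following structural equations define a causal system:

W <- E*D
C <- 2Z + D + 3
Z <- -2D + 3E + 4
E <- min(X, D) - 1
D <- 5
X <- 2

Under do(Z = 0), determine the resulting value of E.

1

Under do(Z=0), the mechanism Z <- -2D + 3E + 4 is discarded; Z is fixed at 0.
Since E is not a descendant of the intervened variable, it is unaffected.
E = min(X, D) - 1  [with X=2, D=5]  = 1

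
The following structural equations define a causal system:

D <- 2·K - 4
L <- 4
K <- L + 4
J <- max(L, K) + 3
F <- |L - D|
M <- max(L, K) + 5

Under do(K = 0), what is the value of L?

4

Under do(K=0), the mechanism K <- L + 4 is discarded; K is fixed at 0.
L is not downstream of the intervention, so its value is determined by the original equations.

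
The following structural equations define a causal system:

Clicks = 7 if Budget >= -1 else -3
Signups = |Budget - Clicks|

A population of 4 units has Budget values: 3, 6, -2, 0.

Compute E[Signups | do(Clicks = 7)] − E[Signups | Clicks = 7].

1.25

Under do(Clicks=7), Clicks's equation is replaced by Clicks=7 for every unit. Per-unit Signups: 4, 1, 9, 7. Mean = 5.25.
E[Signups|Clicks=7] averages over only the 3 units with Clicks=7 (Budget = 3, 6, 0): Signups = 4, 1, 7, mean 4.
Difference = 5.25 − 4 = 1.25.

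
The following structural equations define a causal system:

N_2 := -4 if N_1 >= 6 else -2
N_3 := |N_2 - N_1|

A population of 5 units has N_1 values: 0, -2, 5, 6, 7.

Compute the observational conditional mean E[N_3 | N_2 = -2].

E[N_3|N_2=-2] averages over only the 3 units with N_2=-2 (N_1 = 0, -2, 5): N_3 = 2, 0, 7, mean 3.

3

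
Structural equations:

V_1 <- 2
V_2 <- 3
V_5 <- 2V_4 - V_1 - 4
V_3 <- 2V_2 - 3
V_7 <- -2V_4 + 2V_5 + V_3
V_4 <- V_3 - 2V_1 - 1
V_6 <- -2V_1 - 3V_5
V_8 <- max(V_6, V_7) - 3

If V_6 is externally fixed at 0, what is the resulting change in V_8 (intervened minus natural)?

-26

Intervening sets V_6 = 0 and removes its equation (V_6 <- -2V_1 - 3V_5).
V_3 = 2V_2 - 3  [with V_2=3]  = 3
V_4 = V_3 - 2V_1 - 1  [with V_3=3, V_1=2]  = -2
V_5 = 2V_4 - V_1 - 4  [with V_4=-2, V_1=2]  = -10
V_7 = -2V_4 + 2V_5 + V_3  [with V_4=-2, V_5=-10, V_3=3]  = -13
V_8 = max(V_6, V_7) - 3  [with V_6=0, V_7=-13]  = -3
Without intervention: V_3 = 2V_2 - 3  [with V_2=3]  = 3; V_4 = V_3 - 2V_1 - 1  [with V_3=3, V_1=2]  = -2; V_5 = 2V_4 - V_1 - 4  [with V_4=-2, V_1=2]  = -10; V_6 = -2V_1 - 3V_5  [with V_1=2, V_5=-10]  = 26; V_7 = -2V_4 + 2V_5 + V_3  [with V_4=-2, V_5=-10, V_3=3]  = -13; V_8 = max(V_6, V_7) - 3  [with V_6=26, V_7=-13]  = 23.
Change = -3 − 23 = -26.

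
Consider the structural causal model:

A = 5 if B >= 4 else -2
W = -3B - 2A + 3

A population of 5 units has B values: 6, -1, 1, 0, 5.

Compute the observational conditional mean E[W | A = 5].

Observing A=5 restricts to units where A's equation naturally yields 5: B ∈ {6, 5}. In that subpopulation W = -25, -22, mean -23.5.

-23.5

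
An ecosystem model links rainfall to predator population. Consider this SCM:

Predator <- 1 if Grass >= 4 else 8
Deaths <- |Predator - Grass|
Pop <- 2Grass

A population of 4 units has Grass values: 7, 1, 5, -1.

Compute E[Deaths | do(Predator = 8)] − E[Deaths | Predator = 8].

do(Predator=8) breaks Predator's dependence on Grass. With Predator=8 fixed, Deaths across the units is 1, 7, 3, 9, mean 5.
Observing Predator=8 restricts to units where Predator's equation naturally yields 8: Grass ∈ {1, -1}. In that subpopulation Deaths = 7, 9, mean 8.
Difference = 5 − 8 = -3.

-3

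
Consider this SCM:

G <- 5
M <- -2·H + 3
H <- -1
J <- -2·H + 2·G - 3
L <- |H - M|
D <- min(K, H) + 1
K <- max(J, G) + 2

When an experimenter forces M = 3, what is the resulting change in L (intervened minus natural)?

-2

The intervention breaks the incoming arrows to M: M <- -2·H + 3 no longer applies, and M = 3.
L = |H - M|  [with H=-1, M=3]  = 4
Without intervention: M = -2·H + 3  [with H=-1]  = 5; L = |H - M|  [with H=-1, M=5]  = 6.
Change = 4 − 6 = -2.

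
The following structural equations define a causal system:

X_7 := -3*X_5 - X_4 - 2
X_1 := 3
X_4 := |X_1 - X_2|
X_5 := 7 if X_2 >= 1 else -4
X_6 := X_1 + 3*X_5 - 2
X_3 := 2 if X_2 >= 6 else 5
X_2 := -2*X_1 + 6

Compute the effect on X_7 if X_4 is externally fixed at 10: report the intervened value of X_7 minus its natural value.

-7

The intervention breaks the incoming arrows to X_4: X_4 := |X_1 - X_2| no longer applies, and X_4 = 10.
X_2 = -2*X_1 + 6  [with X_1=3]  = 0
X_5 = 7 if X_2 >= 1 else -4  [with X_2=0]  = -4
X_7 = -3*X_5 - X_4 - 2  [with X_5=-4, X_4=10]  = 0
Without intervention: X_2 = -2*X_1 + 6  [with X_1=3]  = 0; X_4 = |X_1 - X_2|  [with X_1=3, X_2=0]  = 3; X_5 = 7 if X_2 >= 1 else -4  [with X_2=0]  = -4; X_7 = -3*X_5 - X_4 - 2  [with X_5=-4, X_4=3]  = 7.
Change = 0 − 7 = -7.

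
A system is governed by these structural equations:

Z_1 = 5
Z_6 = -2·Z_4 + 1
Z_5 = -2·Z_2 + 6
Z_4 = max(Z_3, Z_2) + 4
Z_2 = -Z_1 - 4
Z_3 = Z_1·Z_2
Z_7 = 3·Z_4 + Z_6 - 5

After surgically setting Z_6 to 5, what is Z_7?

Intervening sets Z_6 = 5 and removes its equation (Z_6 = -2·Z_4 + 1).
Z_2 = -Z_1 - 4  [with Z_1=5]  = -9
Z_3 = Z_1·Z_2  [with Z_1=5, Z_2=-9]  = -45
Z_4 = max(Z_3, Z_2) + 4  [with Z_3=-45, Z_2=-9]  = -5
Z_7 = 3·Z_4 + Z_6 - 5  [with Z_4=-5, Z_6=5]  = -15

-15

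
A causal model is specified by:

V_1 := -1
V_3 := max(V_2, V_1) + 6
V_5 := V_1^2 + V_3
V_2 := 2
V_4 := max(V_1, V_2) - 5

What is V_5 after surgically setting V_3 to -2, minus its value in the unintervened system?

do(V_3=-2) replaces the equation V_3 := max(V_2, V_1) + 6 with the constant V_3 = -2.
V_5 = V_1^2 + V_3  [with V_1=-1, V_3=-2]  = -1
Without intervention: V_3 = max(V_2, V_1) + 6  [with V_2=2, V_1=-1]  = 8; V_5 = V_1^2 + V_3  [with V_1=-1, V_3=8]  = 9.
Change = -1 − 9 = -10.

-10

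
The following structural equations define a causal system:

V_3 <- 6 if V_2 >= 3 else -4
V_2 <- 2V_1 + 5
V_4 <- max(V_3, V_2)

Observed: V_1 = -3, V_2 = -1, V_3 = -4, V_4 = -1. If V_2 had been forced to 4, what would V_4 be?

Under do(V_2=4), the mechanism V_2 <- 2V_1 + 5 is discarded; V_2 is fixed at 4.
V_3 = 6 if V_2 >= 3 else -4  [with V_2=4]  = 6
V_4 = max(V_3, V_2)  [with V_3=6, V_2=4]  = 6

6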